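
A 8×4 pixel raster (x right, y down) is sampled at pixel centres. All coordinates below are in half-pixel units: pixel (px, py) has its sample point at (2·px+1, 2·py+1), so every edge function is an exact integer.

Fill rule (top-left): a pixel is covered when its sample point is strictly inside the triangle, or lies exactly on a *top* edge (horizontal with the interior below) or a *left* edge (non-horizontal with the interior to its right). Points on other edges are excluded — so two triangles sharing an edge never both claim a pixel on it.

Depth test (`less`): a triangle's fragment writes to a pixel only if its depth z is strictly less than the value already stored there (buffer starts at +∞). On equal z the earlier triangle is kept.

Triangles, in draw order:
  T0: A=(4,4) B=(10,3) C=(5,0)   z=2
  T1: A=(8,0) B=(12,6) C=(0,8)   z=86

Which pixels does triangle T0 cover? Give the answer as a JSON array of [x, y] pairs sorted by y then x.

T0:
  2·area = 23  (B↔C swapped to make it positive)
  edge (4, 4)→(5, 0): d=(1,-4) top-left  bias=+0
  edge (5, 0)→(10, 3): d=(5,3) right/bottom  bias=-1
  edge (10, 3)→(4, 4): d=(-6,1) right/bottom  bias=-1
    (2,0)@(5, 1): e=[1,5,17] → X
    (3,0)@(7, 1): e=[9,-1,15] → .
    (2,1)@(5, 3): e=[3,15,5] → X
    (3,1)@(7, 3): e=[11,9,3] → X
    (4,1)@(9, 3): e=[19,3,1] → X
    (5,1)@(11, 3): e=[27,-3,-1] → .
    (2,2)@(5, 5): e=[5,25,-7] → .
    (3,2)@(7, 5): e=[13,19,-9] → .
    (4,2)@(9, 5): e=[21,13,-11] → .
  covered (4 px):
    . . X . . . . .
    . . X X X . . .
    . . . . . . . .
    . . . . . . . .
T1:
  2·area = 80
  edge (8, 0)→(12, 6): d=(4,6) right/bottom  bias=-1
  edge (12, 6)→(0, 8): d=(-12,2) right/bottom  bias=-1
  edge (0, 8)→(8, 0): d=(8,-8) top-left  bias=+0
    (3,0)@(7, 1): e=[10,70,0] → X  [on edge]
    (4,0)@(9, 1): e=[-2,66,16] → .
    (2,1)@(5, 3): e=[30,50,0] → X  [on edge]
    (4,1)@(9, 3): e=[6,42,32] → X
    (5,1)@(11, 3): e=[-6,38,48] → .
    (1,2)@(3, 5): e=[50,30,0] → X  [on edge]
    (5,2)@(11, 5): e=[2,14,64] → X
    (6,2)@(13, 5): e=[-10,10,80] → .
    (0,3)@(1, 7): e=[70,10,0] → X  [on edge]
    (3,3)@(7, 7): e=[34,-2,48] → .
    (4,3)@(9, 7): e=[22,-6,64] → .
    (5,3)@(11, 7): e=[10,-10,80] → .
  covered (12 px):
    . . . X . . . .
    . . X X X . . .
    . X X X X X . .
    X X X . . . . .

Answer: [[2,0],[2,1],[3,1],[4,1]]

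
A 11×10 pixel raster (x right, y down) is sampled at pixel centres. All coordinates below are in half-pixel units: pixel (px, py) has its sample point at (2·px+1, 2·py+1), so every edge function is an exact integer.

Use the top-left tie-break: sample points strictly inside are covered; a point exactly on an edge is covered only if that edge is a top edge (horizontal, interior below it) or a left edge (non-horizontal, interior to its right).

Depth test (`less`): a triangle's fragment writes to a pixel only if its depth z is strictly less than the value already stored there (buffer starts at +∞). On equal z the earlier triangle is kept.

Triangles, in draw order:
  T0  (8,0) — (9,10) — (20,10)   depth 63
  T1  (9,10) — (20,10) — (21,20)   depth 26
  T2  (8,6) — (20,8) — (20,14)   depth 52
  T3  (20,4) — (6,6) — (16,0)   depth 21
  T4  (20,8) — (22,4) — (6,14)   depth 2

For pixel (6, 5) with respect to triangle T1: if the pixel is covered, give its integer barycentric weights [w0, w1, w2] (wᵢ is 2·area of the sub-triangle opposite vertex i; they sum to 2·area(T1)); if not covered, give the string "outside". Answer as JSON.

T0:
  2·area = 110  (B↔C swapped to make it positive)
  edge (8, 0)→(20, 10): d=(12,10) right/bottom  bias=-1
  edge (20, 10)→(9, 10): d=(-11,0) right/bottom  bias=-1
  edge (9, 10)→(8, 0): d=(-1,-10) top-left  bias=+0
    (4,0)@(9, 1): e=[2,99,9] → █
    (5,0)@(11, 1): e=[-18,99,29] → ·
    (4,1)@(9, 3): e=[26,77,7] → █
    (5,1)@(11, 3): e=[6,77,27] → █
    (6,1)@(13, 3): e=[-14,77,47] → ·
    (4,2)@(9, 5): e=[50,55,5] → █
    (6,2)@(13, 5): e=[10,55,45] → █
    (7,2)@(15, 5): e=[-10,55,65] → ·
    (4,3)@(9, 7): e=[74,33,3] → █
    (7,3)@(15, 7): e=[14,33,63] → █
    (8,3)@(17, 7): e=[-6,33,83] → ·
    (4,4)@(9, 9): e=[98,11,1] → █
  covered (15 px):
    · · · · █ · · · · · ·
    · · · · █ █ · · · · ·
    · · · · █ █ █ · · · ·
    · · · · █ █ █ █ · · ·
    · · · · █ █ █ █ █ · ·
    · · · · · · · · · · ·
    · · · · · · · · · · ·
    · · · · · · · · · · ·
    · · · · · · · · · · ·
    · · · · · · · · · · ·
T1:
  2·area = 110
  edge (9, 10)→(20, 10): d=(11,0) top-left  bias=+0
  edge (20, 10)→(21, 20): d=(1,10) right/bottom  bias=-1
  edge (21, 20)→(9, 10): d=(-12,-10) top-left  bias=+0
    (1,2)@(3, 5): e=[-55,165,0] → ·  [on edge]
    (5,5)@(11, 11): e=[11,91,8] → █
    (6,5)@(13, 11): e=[11,71,28] → █
    (7,5)@(15, 11): e=[11,51,48] → █
    (8,5)@(17, 11): e=[11,31,68] → █
    (9,5)@(19, 11): e=[11,11,88] → █
    (10,5)@(21, 11): e=[11,-9,108] → ·
    (5,6)@(11, 13): e=[33,93,-16] → ·
    (6,6)@(13, 13): e=[33,73,4] → █
    (10,6)@(21, 13): e=[33,-7,84] → ·
    (6,7)@(13, 15): e=[55,75,-20] → ·
    (7,7)@(15, 15): e=[55,55,0] → █  [on edge]
  covered (13 px):
    · · · · · · · · · · ·
    · · · · · · · · · · ·
    · · · · · · · · · · ·
    · · · · · · · · · · ·
    · · · · · · · · · · ·
    · · · · · █ █ █ █ █ ·
    · · · · · · █ █ █ █ ·
    · · · · · · · █ █ █ ·
    · · · · · · · · · █ ·
    · · · · · · · · · · ·
T2:
  2·area = 72
  edge (8, 6)→(20, 8): d=(12,2) right/bottom  bias=-1
  edge (20, 8)→(20, 14): d=(0,6) right/bottom  bias=-1
  edge (20, 14)→(8, 6): d=(-12,-8) top-left  bias=+0
    (5,3)@(11, 7): e=[6,54,12] → █
    (6,3)@(13, 7): e=[2,42,28] → █
    (7,3)@(15, 7): e=[-2,30,44] → ·
    (5,4)@(11, 9): e=[30,54,-12] → ·
    (6,4)@(13, 9): e=[26,42,4] → █
    (7,4)@(15, 9): e=[22,30,20] → █
    (8,4)@(17, 9): e=[18,18,36] → █
    (9,4)@(19, 9): e=[14,6,52] → █
    (10,4)@(21, 9): e=[10,-6,68] → ·
    (6,5)@(13, 11): e=[50,42,-20] → ·
    (7,5)@(15, 11): e=[46,30,-4] → ·
    (8,5)@(17, 11): e=[42,18,12] → █
  covered (9 px):
    · · · · · · · · · · ·
    · · · · · · · · · · ·
    · · · · · · · · · · ·
    · · · · · █ █ · · · ·
    · · · · · · █ █ █ █ ·
    · · · · · · · · █ █ ·
    · · · · · · · · · █ ·
    · · · · · · · · · · ·
    · · · · · · · · · · ·
    · · · · · · · · · · ·
T3:
  2·area = 64
  edge (20, 4)→(6, 6): d=(-14,2) right/bottom  bias=-1
  edge (6, 6)→(16, 0): d=(10,-6) top-left  bias=+0
  edge (16, 0)→(20, 4): d=(4,4) right/bottom  bias=-1
    (7,0)@(15, 1): e=[52,4,8] → █
    (8,0)@(17, 1): e=[48,16,0] → ·  [on edge]
    (5,1)@(11, 3): e=[32,0,32] → █  [on edge]
    (6,1)@(13, 3): e=[28,12,24] → █
    (8,1)@(17, 3): e=[20,36,8] → █
    (9,1)@(19, 3): e=[16,48,0] → ·  [on edge]
    (4,2)@(9, 5): e=[8,8,48] → █
    (6,2)@(13, 5): e=[0,32,32] → ·  [on edge]
    (7,2)@(15, 5): e=[-4,44,24] → ·
    (8,2)@(17, 5): e=[-8,56,16] → ·
    (10,2)@(21, 5): e=[-16,80,0] → ·  [on edge]
    (4,3)@(9, 7): e=[-20,28,56] → ·
    (0,4)@(1, 9): e=[-32,0,96] → ·  [on edge]
  covered (7 px):
    · · · · · · · █ · · ·
    · · · · · █ █ █ █ · ·
    · · · · █ █ · · · · ·
    · · · · · · · · · · ·
    · · · · · · · · · · ·
    · · · · · · · · · · ·
    · · · · · · · · · · ·
    · · · · · · · · · · ·
    · · · · · · · · · · ·
    · · · · · · · · · · ·
T4:
  2·area = 44  (B↔C swapped to make it positive)
  edge (20, 8)→(6, 14): d=(-14,6) right/bottom  bias=-1
  edge (6, 14)→(22, 4): d=(16,-10) top-left  bias=+0
  edge (22, 4)→(20, 8): d=(-2,4) right/bottom  bias=-1
    (10,2)@(21, 5): e=[36,6,2] → █
    (9,3)@(19, 7): e=[20,18,6] → █
    (10,3)@(21, 7): e=[8,38,-2] → ·
    (7,4)@(15, 9): e=[16,10,18] → █
    (8,4)@(17, 9): e=[4,30,10] → █
    (9,4)@(19, 9): e=[-8,50,2] → ·
    (5,5)@(11, 11): e=[12,2,30] → █
    (6,5)@(13, 11): e=[0,22,22] → ·  [on edge]
    (7,5)@(15, 11): e=[-12,42,14] → ·
    (8,5)@(17, 11): e=[-24,62,6] → ·
    (5,6)@(11, 13): e=[-16,34,26] → ·
  covered (5 px):
    · · · · · · · · · · ·
    · · · · · · · · · · ·
    · · · · · · · · · · █
    · · · · · · · · · █ ·
    · · · · · · · █ █ · ·
    · · · · · █ · · · · ·
    · · · · · · · · · · ·
    · · · · · · · · · · ·
    · · · · · · · · · · ·
    · · · · · · · · · · ·

Result: [71,28,11]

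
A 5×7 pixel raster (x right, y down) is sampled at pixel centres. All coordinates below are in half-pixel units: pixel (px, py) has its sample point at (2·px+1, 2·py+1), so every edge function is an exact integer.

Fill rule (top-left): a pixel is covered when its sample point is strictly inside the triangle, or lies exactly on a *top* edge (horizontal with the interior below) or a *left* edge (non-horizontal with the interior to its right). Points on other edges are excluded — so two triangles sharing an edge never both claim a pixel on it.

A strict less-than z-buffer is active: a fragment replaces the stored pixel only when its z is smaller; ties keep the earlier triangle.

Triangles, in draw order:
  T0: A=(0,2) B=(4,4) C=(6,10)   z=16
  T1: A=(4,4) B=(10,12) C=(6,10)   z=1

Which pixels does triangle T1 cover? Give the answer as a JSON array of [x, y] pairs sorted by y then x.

T0:
  2·area = 20
  edge (0, 2)→(4, 4): d=(4,2) right/bottom  bias=-1
  edge (4, 4)→(6, 10): d=(2,6) right/bottom  bias=-1
  edge (6, 10)→(0, 2): d=(-6,-8) top-left  bias=+0
    (1,0)@(3, 1): e=[-10,0,30] → .  [on edge]
    (0,1)@(1, 3): e=[2,16,2] → X
    (1,1)@(3, 3): e=[-2,4,18] → .
    (0,2)@(1, 5): e=[10,20,-10] → .
    (1,2)@(3, 5): e=[6,8,6] → X
    (2,2)@(5, 5): e=[2,-4,22] → .
    (1,3)@(3, 7): e=[14,12,-6] → .
    (2,3)@(5, 7): e=[10,0,10] → .  [on edge]
    (3,6)@(7, 13): e=[30,0,-10] → .  [on edge]
  covered (2 px):
    . . . . .
    X . . . .
    . X . . .
    . . . . .
    . . . . .
    . . . . .
    . . . . .
T1:
  2·area = 20
  edge (4, 4)→(10, 12): d=(6,8) right/bottom  bias=-1
  edge (10, 12)→(6, 10): d=(-4,-2) top-left  bias=+0
  edge (6, 10)→(4, 4): d=(-2,-6) top-left  bias=+0
    (1,0)@(3, 1): e=[-10,30,0] → .  [on edge]
    (2,3)@(5, 7): e=[10,10,0] → X  [on edge]
    (3,3)@(7, 7): e=[-6,14,12] → .
    (2,4)@(5, 9): e=[22,2,-4] → .
    (3,4)@(7, 9): e=[6,6,8] → X
    (4,4)@(9, 9): e=[-10,10,20] → .
    (3,5)@(7, 11): e=[18,-2,4] → .
    (4,5)@(9, 11): e=[2,2,16] → X
    (3,6)@(7, 13): e=[30,-10,0] → .  [on edge]
    (4,6)@(9, 13): e=[14,-6,12] → .
  covered (3 px):
    . . . . .
    . . . . .
    . . . . .
    . . X . .
    . . . X .
    . . . . X
    . . . . .

Result: [[2,3],[3,4],[4,5]]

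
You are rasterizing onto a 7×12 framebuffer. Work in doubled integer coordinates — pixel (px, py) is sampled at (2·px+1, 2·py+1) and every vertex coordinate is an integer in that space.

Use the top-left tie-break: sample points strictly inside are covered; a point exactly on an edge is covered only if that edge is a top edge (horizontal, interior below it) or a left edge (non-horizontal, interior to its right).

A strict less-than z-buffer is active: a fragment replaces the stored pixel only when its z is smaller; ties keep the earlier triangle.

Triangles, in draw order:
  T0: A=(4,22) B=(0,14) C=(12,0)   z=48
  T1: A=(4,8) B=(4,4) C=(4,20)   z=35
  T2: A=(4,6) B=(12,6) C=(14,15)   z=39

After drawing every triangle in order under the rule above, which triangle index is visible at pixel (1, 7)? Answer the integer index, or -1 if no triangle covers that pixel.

T0:
  2·area = 152
  edge (4, 22)→(0, 14): d=(-4,-8) top-left  bias=+0
  edge (0, 14)→(12, 0): d=(12,-14) top-left  bias=+0
  edge (12, 0)→(4, 22): d=(-8,22) right/bottom  bias=-1
    (4,2)@(9, 5): e=[108,18,26] → #
    (5,2)@(11, 5): e=[124,46,-18] → ·
    (3,3)@(7, 7): e=[84,14,54] → #
    (5,3)@(11, 7): e=[116,70,-34] → ·
    (2,4)@(5, 9): e=[60,10,82] → #
    (4,4)@(9, 9): e=[92,66,-6] → ·
    (1,5)@(3, 11): e=[36,6,110] → #
    (4,5)@(9, 11): e=[84,90,-22] → ·
    (0,6)@(1, 13): e=[12,2,138] → #
    (4,6)@(9, 13): e=[76,114,-38] → ·
    (0,7)@(1, 15): e=[4,26,122] → #
    (3,7)@(7, 15): e=[52,110,-10] → ·
  covered (19 px):
    · · · · · · ·
    · · · · · · ·
    · · · · # · ·
    · · · # # · ·
    · · # # · · ·
    · # # # · · ·
    # # # # · · ·
    # # # · · · ·
    · # # · · · ·
    · # # · · · ·
    · · · · · · ·
    · · · · · · ·
T1:
  degenerate (2·area = 0) — covers nothing
T2:
  2·area = 72
  edge (4, 6)→(12, 6): d=(8,0) top-left  bias=+0
  edge (12, 6)→(14, 15): d=(2,9) right/bottom  bias=-1
  edge (14, 15)→(4, 6): d=(-10,-9) top-left  bias=+0
    (3,3)@(7, 7): e=[8,47,17] → #
    (4,3)@(9, 7): e=[8,29,35] → #
    (5,3)@(11, 7): e=[8,11,53] → #
    (6,3)@(13, 7): e=[8,-7,71] → ·
    (3,4)@(7, 9): e=[24,51,-3] → ·
    (4,4)@(9, 9): e=[24,33,15] → #
    (6,4)@(13, 9): e=[24,-3,51] → ·
    (4,5)@(9, 11): e=[40,37,-5] → ·
    (5,5)@(11, 11): e=[40,19,13] → #
    (6,5)@(13, 11): e=[40,1,31] → #
    (5,6)@(11, 13): e=[56,23,-7] → ·
    (6,6)@(13, 13): e=[56,5,11] → #
  covered (8 px):
    · · · · · · ·
    · · · · · · ·
    · · · · · · ·
    · · · # # # ·
    · · · · # # ·
    · · · · · # #
    · · · · · · #
    · · · · · · ·
    · · · · · · ·
    · · · · · · ·
    · · · · · · ·
    · · · · · · ·

Z-buffer (winner per pixel, '.' = empty):
  . . . . . . .
  . . . . . . .
  . . . . 0 . .
  . . . 2 2 2 .
  . . 0 0 2 2 .
  . 0 0 0 . 2 2
  0 0 0 0 . . 2
  0 0 0 . . . .
  . 0 0 . . . .
  . 0 0 . . . .
  . . . . . . .
  . . . . . . .

Answer: 0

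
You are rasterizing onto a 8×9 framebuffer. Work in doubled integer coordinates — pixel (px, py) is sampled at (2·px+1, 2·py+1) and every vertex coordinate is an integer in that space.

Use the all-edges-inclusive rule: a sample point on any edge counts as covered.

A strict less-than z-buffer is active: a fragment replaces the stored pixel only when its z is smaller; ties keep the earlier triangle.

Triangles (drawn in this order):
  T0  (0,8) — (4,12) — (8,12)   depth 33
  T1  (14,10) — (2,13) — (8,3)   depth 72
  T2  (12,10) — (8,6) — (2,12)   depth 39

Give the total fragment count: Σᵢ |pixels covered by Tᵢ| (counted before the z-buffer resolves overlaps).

T0:
  2·area = 16  (B↔C swapped to make it positive)
  edge (0, 8)→(8, 12): d=(8,4) inclusive
  edge (8, 12)→(4, 12): d=(-4,0) inclusive
  edge (4, 12)→(0, 8): d=(-4,-4) inclusive
    (0,4)@(1, 9): e=[4,12,0] → #  [on edge]
    (1,4)@(3, 9): e=[-4,12,8] → ·
    (0,5)@(1, 11): e=[20,4,-8] → ·
    (1,5)@(3, 11): e=[12,4,0] → #  [on edge]
    (2,5)@(5, 11): e=[4,4,8] → #
    (3,5)@(7, 11): e=[-4,4,16] → ·
    (1,6)@(3, 13): e=[28,-4,-8] → ·
    (2,6)@(5, 13): e=[20,-4,0] → ·  [on edge]
    (3,7)@(7, 15): e=[28,-12,0] → ·  [on edge]
    (4,8)@(9, 17): e=[36,-20,0] → ·  [on edge]
  covered (3 px):
    · · · · · · · ·
    · · · · · · · ·
    · · · · · · · ·
    · · · · · · · ·
    # · · · · · · ·
    · # # · · · · ·
    · · · · · · · ·
    · · · · · · · ·
    · · · · · · · ·
T1:
  2·area = 102
  edge (14, 10)→(2, 13): d=(-12,3) inclusive
  edge (2, 13)→(8, 3): d=(6,-10) inclusive
  edge (8, 3)→(14, 10): d=(6,7) inclusive
    (3,2)@(7, 5): e=[81,2,19] → #
    (4,2)@(9, 5): e=[75,22,5] → #
    (5,2)@(11, 5): e=[69,42,-9] → ·
    (3,3)@(7, 7): e=[57,14,31] → #
    (5,3)@(11, 7): e=[45,54,3] → #
    (6,3)@(13, 7): e=[39,74,-11] → ·
    (2,4)@(5, 9): e=[39,6,57] → #
    (6,4)@(13, 9): e=[15,86,1] → #
    (7,4)@(15, 9): e=[9,106,-13] → ·
    (2,5)@(5, 11): e=[15,18,69] → #
    (5,5)@(11, 11): e=[-3,78,27] → ·
    (6,5)@(13, 11): e=[-9,98,13] → ·
  covered (13 px):
    · · · · · · · ·
    · · · · · · · ·
    · · · # # · · ·
    · · · # # # · ·
    · · # # # # # ·
    · · # # # · · ·
    · · · · · · · ·
    · · · · · · · ·
    · · · · · · · ·
T2:
  2·area = 48  (B↔C swapped to make it positive)
  edge (12, 10)→(2, 12): d=(-10,2) inclusive
  edge (2, 12)→(8, 6): d=(6,-6) inclusive
  edge (8, 6)→(12, 10): d=(4,4) inclusive
    (1,0)@(3, 1): e=[108,-60,0] → ·  [on edge]
    (6,0)@(13, 1): e=[88,0,-40] → ·  [on edge]
    (2,1)@(5, 3): e=[84,-36,0] → ·  [on edge]
    (5,1)@(11, 3): e=[72,0,-24] → ·  [on edge]
    (3,2)@(7, 5): e=[60,-12,0] → ·  [on edge]
    (4,2)@(9, 5): e=[56,0,-8] → ·  [on edge]
    (3,3)@(7, 7): e=[40,0,8] → #  [on edge]
    (4,3)@(9, 7): e=[36,12,0] → #  [on edge]
    (5,3)@(11, 7): e=[32,24,-8] → ·
    (2,4)@(5, 9): e=[24,0,24] → #  [on edge]
    (5,4)@(11, 9): e=[12,36,0] → #  [on edge]
    (6,4)@(13, 9): e=[8,48,-8] → ·
    (1,5)@(3, 11): e=[8,0,40] → #  [on edge]
    (3,5)@(7, 11): e=[0,24,24] → #  [on edge]
    (6,5)@(13, 11): e=[-12,60,0] → ·  [on edge]
    (0,6)@(1, 13): e=[-8,0,56] → ·  [on edge]
    (7,6)@(15, 13): e=[-36,84,0] → ·  [on edge]
  covered (9 px):
    · · · · · · · ·
    · · · · · · · ·
    · · · · · · · ·
    · · · # # · · ·
    · · # # # # · ·
    · # # # · · · ·
    · · · · · · · ·
    · · · · · · · ·
    · · · · · · · ·

Final: 25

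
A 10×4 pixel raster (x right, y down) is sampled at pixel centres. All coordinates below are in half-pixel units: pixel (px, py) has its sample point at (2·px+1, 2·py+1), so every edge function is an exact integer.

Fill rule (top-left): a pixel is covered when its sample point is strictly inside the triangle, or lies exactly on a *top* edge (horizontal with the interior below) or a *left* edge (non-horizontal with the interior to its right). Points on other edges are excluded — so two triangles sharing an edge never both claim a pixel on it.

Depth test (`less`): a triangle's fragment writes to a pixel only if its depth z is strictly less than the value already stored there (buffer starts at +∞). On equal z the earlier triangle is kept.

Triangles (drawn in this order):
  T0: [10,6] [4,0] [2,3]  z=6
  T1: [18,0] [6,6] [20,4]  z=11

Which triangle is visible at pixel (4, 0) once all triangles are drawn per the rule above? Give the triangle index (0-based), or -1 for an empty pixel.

T0:
  2·area = 30  (B↔C swapped to make it positive)
  edge (10, 6)→(2, 3): d=(-8,-3) top-left  bias=+0
  edge (2, 3)→(4, 0): d=(2,-3) top-left  bias=+0
  edge (4, 0)→(10, 6): d=(6,6) right/bottom  bias=-1
    (2,0)@(5, 1): e=[25,5,0] → .  [on edge]
    (1,1)@(3, 3): e=[3,3,24] → X
    (2,1)@(5, 3): e=[9,9,12] → X
    (3,1)@(7, 3): e=[15,15,0] → .  [on edge]
    (1,2)@(3, 5): e=[-13,7,36] → .
    (2,2)@(5, 5): e=[-7,13,24] → .
    (4,2)@(9, 5): e=[5,25,0] → .  [on edge]
    (5,3)@(11, 7): e=[-5,35,0] → .  [on edge]
  covered (2 px):
    . . . . . . . . . .
    . X X . . . . . . .
    . . . . . . . . . .
    . . . . . . . . . .
T1:
  2·area = 60  (B↔C swapped to make it positive)
  edge (18, 0)→(20, 4): d=(2,4) right/bottom  bias=-1
  edge (20, 4)→(6, 6): d=(-14,2) right/bottom  bias=-1
  edge (6, 6)→(18, 0): d=(12,-6) top-left  bias=+0
    (8,0)@(17, 1): e=[6,48,6] → X
    (9,0)@(19, 1): e=[-2,44,18] → .
    (6,1)@(13, 3): e=[26,28,6] → X
    (7,1)@(15, 3): e=[18,24,18] → X
    (9,1)@(19, 3): e=[2,16,42] → X
    (4,2)@(9, 5): e=[46,8,6] → X
    (5,2)@(11, 5): e=[38,4,18] → X
    (6,2)@(13, 5): e=[30,0,30] → .  [on edge]
    (7,2)@(15, 5): e=[22,-4,42] → .
    (8,2)@(17, 5): e=[14,-8,54] → .
    (9,2)@(19, 5): e=[6,-12,66] → .
    (4,3)@(9, 7): e=[50,-20,30] → .
  covered (7 px):
    . . . . . . . . X .
    . . . . . . X X X X
    . . . . X X . . . .
    . . . . . . . . . .

Z-buffer (winner per pixel, '.' = empty):
  . . . . . . . . 1 .
  . 0 0 . . . 1 1 1 1
  . . . . 1 1 . . . .
  . . . . . . . . . .

Final: -1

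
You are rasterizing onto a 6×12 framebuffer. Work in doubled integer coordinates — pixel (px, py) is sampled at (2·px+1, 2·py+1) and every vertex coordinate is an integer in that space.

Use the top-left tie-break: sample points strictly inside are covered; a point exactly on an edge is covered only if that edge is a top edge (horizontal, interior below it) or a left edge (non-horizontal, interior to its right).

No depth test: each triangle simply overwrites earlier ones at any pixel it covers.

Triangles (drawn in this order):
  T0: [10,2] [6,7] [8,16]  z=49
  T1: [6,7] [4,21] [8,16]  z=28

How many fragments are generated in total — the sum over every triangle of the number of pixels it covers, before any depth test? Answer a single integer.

T0:
  2·area = 46  (B↔C swapped to make it positive)
  edge (10, 2)→(8, 16): d=(-2,14) right/bottom  bias=-1
  edge (8, 16)→(6, 7): d=(-2,-9) top-left  bias=+0
  edge (6, 7)→(10, 2): d=(4,-5) top-left  bias=+0
    (4,2)@(9, 5): e=[8,31,7] → █
    (5,2)@(11, 5): e=[-20,49,17] → ·
    (3,3)@(7, 7): e=[32,9,5] → █
    (5,3)@(11, 7): e=[-24,45,25] → ·
    (3,4)@(7, 9): e=[28,5,13] → █
    (4,4)@(9, 9): e=[0,23,23] → ·  [on edge]
    (3,5)@(7, 11): e=[24,1,21] → █
    (4,5)@(9, 11): e=[-4,19,31] → ·
    (3,6)@(7, 13): e=[20,-3,29] → ·
    (3,11)@(7, 23): e=[0,-23,69] → ·  [on edge]
  covered (5 px):
    · · · · · ·
    · · · · · ·
    · · · · █ ·
    · · · █ █ ·
    · · · █ · ·
    · · · █ · ·
    · · · · · ·
    · · · · · ·
    · · · · · ·
    · · · · · ·
    · · · · · ·
    · · · · · ·
T1:
  2·area = 46  (B↔C swapped to make it positive)
  edge (6, 7)→(8, 16): d=(2,9) right/bottom  bias=-1
  edge (8, 16)→(4, 21): d=(-4,5) right/bottom  bias=-1
  edge (4, 21)→(6, 7): d=(2,-14) top-left  bias=+0
    (3,6)@(7, 13): e=[3,17,26] → █
    (4,6)@(9, 13): e=[-15,7,54] → ·
    (2,7)@(5, 15): e=[25,19,2] → █
    (4,7)@(9, 15): e=[-11,-1,58] → ·
    (2,8)@(5, 17): e=[29,11,6] → █
    (4,8)@(9, 17): e=[-7,-9,62] → ·
    (2,9)@(5, 19): e=[33,3,10] → █
    (3,9)@(7, 19): e=[15,-7,38] → ·
    (2,10)@(5, 21): e=[37,-5,14] → ·
  covered (6 px):
    · · · · · ·
    · · · · · ·
    · · · · · ·
    · · · · · ·
    · · · · · ·
    · · · · · ·
    · · · █ · ·
    · · █ █ · ·
    · · █ █ · ·
    · · █ · · ·
    · · · · · ·
    · · · · · ·

Final: 11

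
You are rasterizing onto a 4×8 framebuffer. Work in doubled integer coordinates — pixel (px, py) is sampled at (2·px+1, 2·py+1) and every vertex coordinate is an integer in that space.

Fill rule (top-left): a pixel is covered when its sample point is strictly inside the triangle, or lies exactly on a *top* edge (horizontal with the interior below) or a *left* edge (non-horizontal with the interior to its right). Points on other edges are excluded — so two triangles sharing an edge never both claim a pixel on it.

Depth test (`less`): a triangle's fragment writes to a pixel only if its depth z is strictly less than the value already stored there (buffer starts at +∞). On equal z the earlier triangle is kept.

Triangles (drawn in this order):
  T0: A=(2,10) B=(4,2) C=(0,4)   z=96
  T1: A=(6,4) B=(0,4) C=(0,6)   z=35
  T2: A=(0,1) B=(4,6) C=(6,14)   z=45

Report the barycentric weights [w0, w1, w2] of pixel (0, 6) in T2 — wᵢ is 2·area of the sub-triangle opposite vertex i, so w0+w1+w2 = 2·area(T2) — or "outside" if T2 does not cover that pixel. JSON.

T0:
  2·area = 28  (B↔C swapped to make it positive)
  edge (2, 10)→(0, 4): d=(-2,-6) top-left  bias=+0
  edge (0, 4)→(4, 2): d=(4,-2) top-left  bias=+0
  edge (4, 2)→(2, 10): d=(-2,8) right/bottom  bias=-1
    (1,1)@(3, 3): e=[20,2,6] → █
    (2,1)@(5, 3): e=[32,6,-10] → ·
    (0,2)@(1, 5): e=[4,6,18] → █
    (2,2)@(5, 5): e=[28,14,-14] → ·
    (0,3)@(1, 7): e=[0,14,14] → █  [on edge]
    (1,3)@(3, 7): e=[12,18,-2] → ·
    (0,4)@(1, 9): e=[-4,22,10] → ·
    (1,6)@(3, 13): e=[0,42,-14] → ·  [on edge]
  covered (4 px):
    · · · ·
    · █ · ·
    █ █ · ·
    █ · · ·
    · · · ·
    · · · ·
    · · · ·
    · · · ·
T1:
  2·area = 12  (B↔C swapped to make it positive)
  edge (6, 4)→(0, 6): d=(-6,2) right/bottom  bias=-1
  edge (0, 6)→(0, 4): d=(0,-2) top-left  bias=+0
  edge (0, 4)→(6, 4): d=(6,0) top-left  bias=+0
    (0,2)@(1, 5): e=[4,2,6] → █
    (1,2)@(3, 5): e=[0,6,6] → ·  [on edge]
    (0,3)@(1, 7): e=[-8,2,18] → ·
  covered (1 px):
    · · · ·
    · · · ·
    █ · · ·
    · · · ·
    · · · ·
    · · · ·
    · · · ·
    · · · ·
T2:
  2·area = 22
  edge (0, 1)→(4, 6): d=(4,5) right/bottom  bias=-1
  edge (4, 6)→(6, 14): d=(2,8) right/bottom  bias=-1
  edge (6, 14)→(0, 1): d=(-6,-13) top-left  bias=+0
    (0,1)@(1, 3): e=[3,18,1] → █
    (1,1)@(3, 3): e=[-7,2,27] → ·
    (0,2)@(1, 5): e=[11,22,-11] → ·
    (1,2)@(3, 5): e=[1,6,15] → █
    (2,2)@(5, 5): e=[-9,-10,41] → ·
    (1,3)@(3, 7): e=[9,10,3] → █
    (2,3)@(5, 7): e=[-1,-6,29] → ·
    (1,4)@(3, 9): e=[17,14,-9] → ·
    (2,5)@(5, 11): e=[15,2,5] → █
    (3,5)@(7, 11): e=[5,-14,31] → ·
    (2,6)@(5, 13): e=[23,6,-7] → ·
  covered (4 px):
    · · · ·
    █ · · ·
    · █ · ·
    · █ · ·
    · · · ·
    · · █ ·
    · · · ·
    · · · ·

Result: "outside"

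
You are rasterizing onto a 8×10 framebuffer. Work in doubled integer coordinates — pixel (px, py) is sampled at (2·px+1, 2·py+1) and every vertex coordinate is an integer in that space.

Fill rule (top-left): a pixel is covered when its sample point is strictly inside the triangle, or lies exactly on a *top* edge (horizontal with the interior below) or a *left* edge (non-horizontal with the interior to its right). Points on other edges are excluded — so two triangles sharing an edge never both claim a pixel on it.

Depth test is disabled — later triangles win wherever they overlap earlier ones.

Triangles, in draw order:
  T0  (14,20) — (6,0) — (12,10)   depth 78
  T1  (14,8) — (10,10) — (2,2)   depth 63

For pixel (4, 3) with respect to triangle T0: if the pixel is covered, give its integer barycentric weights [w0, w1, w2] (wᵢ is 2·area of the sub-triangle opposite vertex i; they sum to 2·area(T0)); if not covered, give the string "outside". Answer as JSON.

T0:
  2·area = 40
  edge (14, 20)→(6, 0): d=(-8,-20) top-left  bias=+0
  edge (6, 0)→(12, 10): d=(6,10) right/bottom  bias=-1
  edge (12, 10)→(14, 20): d=(2,10) right/bottom  bias=-1
    (4,2)@(9, 5): e=[20,0,20] → ·  [on edge]
    (5,2)@(11, 5): e=[60,-20,0] → ·  [on edge]
    (4,3)@(9, 7): e=[4,12,24] → █
    (5,3)@(11, 7): e=[44,-8,4] → ·
    (4,4)@(9, 9): e=[-12,24,28] → ·
    (5,4)@(11, 9): e=[28,4,8] → █
    (6,4)@(13, 9): e=[68,-16,-12] → ·
    (5,5)@(11, 11): e=[12,16,12] → █
    (6,5)@(13, 11): e=[52,-4,-8] → ·
    (5,6)@(11, 13): e=[-4,28,16] → ·
    (6,7)@(13, 15): e=[20,20,0] → ·  [on edge]
    (7,7)@(15, 15): e=[60,0,-20] → ·  [on edge]
  covered (4 px):
    · · · · · · · ·
    · · · · · · · ·
    · · · · · · · ·
    · · · · █ · · ·
    · · · · · █ · ·
    · · · · · █ · ·
    · · · · · · · ·
    · · · · · · · ·
    · · · · · · █ ·
    · · · · · · · ·
T1:
  2·area = 48
  edge (14, 8)→(10, 10): d=(-4,2) right/bottom  bias=-1
  edge (10, 10)→(2, 2): d=(-8,-8) top-left  bias=+0
  edge (2, 2)→(14, 8): d=(12,6) right/bottom  bias=-1
    (0,0)@(1, 1): e=[54,0,-6] → ·  [on edge]
    (1,1)@(3, 3): e=[42,0,6] → █  [on edge]
    (2,1)@(5, 3): e=[38,16,-6] → ·
    (1,2)@(3, 5): e=[34,-16,30] → ·
    (2,2)@(5, 5): e=[30,0,18] → █  [on edge]
    (3,2)@(7, 5): e=[26,16,6] → █
    (4,2)@(9, 5): e=[22,32,-6] → ·
    (2,3)@(5, 7): e=[22,-16,42] → ·
    (3,3)@(7, 7): e=[18,0,30] → █  [on edge]
    (4,3)@(9, 7): e=[14,16,18] → █
    (5,3)@(11, 7): e=[10,32,6] → █
    (6,3)@(13, 7): e=[6,48,-6] → ·
    (4,4)@(9, 9): e=[6,0,42] → █  [on edge]
    (5,5)@(11, 11): e=[-6,0,54] → ·  [on edge]
    (6,6)@(13, 13): e=[-18,0,66] → ·  [on edge]
    (7,7)@(15, 15): e=[-30,0,78] → ·  [on edge]
  covered (8 px):
    · · · · · · · ·
    · █ · · · · · ·
    · · █ █ · · · ·
    · · · █ █ █ · ·
    · · · · █ █ · ·
    · · · · · · · ·
    · · · · · · · ·
    · · · · · · · ·
    · · · · · · · ·
    · · · · · · · ·

Answer: [12,24,4]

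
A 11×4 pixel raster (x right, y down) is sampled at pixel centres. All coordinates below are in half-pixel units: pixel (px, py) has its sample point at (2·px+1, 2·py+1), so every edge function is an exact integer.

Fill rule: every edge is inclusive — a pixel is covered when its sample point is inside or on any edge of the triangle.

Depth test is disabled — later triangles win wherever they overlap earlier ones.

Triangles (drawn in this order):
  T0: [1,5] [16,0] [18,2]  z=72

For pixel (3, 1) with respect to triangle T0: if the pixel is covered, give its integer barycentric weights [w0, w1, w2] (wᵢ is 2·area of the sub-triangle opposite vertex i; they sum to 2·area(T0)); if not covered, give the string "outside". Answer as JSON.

T0:
  2·area = 40
  edge (1, 5)→(16, 0): d=(15,-5) inclusive
  edge (16, 0)→(18, 2): d=(2,2) inclusive
  edge (18, 2)→(1, 5): d=(-17,3) inclusive
    (6,0)@(13, 1): e=[0,8,32] → #  [on edge]
    (7,0)@(15, 1): e=[10,4,26] → #
    (8,0)@(17, 1): e=[20,0,20] → #  [on edge]
    (9,0)@(19, 1): e=[30,-4,14] → ·
    (3,1)@(7, 3): e=[0,24,16] → #  [on edge]
    (4,1)@(9, 3): e=[10,20,10] → #
    (5,1)@(11, 3): e=[20,16,4] → #
    (6,1)@(13, 3): e=[30,12,-2] → ·
    (7,1)@(15, 3): e=[40,8,-8] → ·
    (8,1)@(17, 3): e=[50,4,-14] → ·
    (9,1)@(19, 3): e=[60,0,-20] → ·  [on edge]
    (0,2)@(1, 5): e=[0,40,0] → #  [on edge]
    (10,2)@(21, 5): e=[100,0,-60] → ·  [on edge]
  covered (7 px):
    · · · · · · # # # · ·
    · · · # # # · · · · ·
    # · · · · · · · · · ·
    · · · · · · · · · · ·

Final: [24,16,0]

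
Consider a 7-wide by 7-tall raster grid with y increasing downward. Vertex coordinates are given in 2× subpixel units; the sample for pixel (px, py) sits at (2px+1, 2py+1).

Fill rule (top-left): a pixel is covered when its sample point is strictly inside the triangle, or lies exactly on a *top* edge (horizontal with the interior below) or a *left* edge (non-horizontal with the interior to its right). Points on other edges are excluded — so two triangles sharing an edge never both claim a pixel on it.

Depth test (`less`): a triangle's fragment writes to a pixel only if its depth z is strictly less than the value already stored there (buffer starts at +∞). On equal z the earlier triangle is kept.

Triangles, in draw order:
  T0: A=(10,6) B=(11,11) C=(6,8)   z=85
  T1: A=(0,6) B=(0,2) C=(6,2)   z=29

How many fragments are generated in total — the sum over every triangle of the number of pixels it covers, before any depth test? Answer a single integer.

T0:
  2·area = 22
  edge (10, 6)→(11, 11): d=(1,5) right/bottom  bias=-1
  edge (11, 11)→(6, 8): d=(-5,-3) top-left  bias=+0
  edge (6, 8)→(10, 6): d=(4,-2) top-left  bias=+0
    (4,0)@(9, 1): e=[0,44,-22] → .  [on edge]
    (0,2)@(1, 5): e=[44,0,-22] → .  [on edge]
    (4,3)@(9, 7): e=[6,14,2] → X
    (5,3)@(11, 7): e=[-4,20,6] → .
    (4,4)@(9, 9): e=[8,4,10] → X
    (5,4)@(11, 9): e=[-2,10,14] → .
    (4,5)@(9, 11): e=[10,-6,18] → .
    (5,5)@(11, 11): e=[0,0,22] → .  [on edge]
  covered (2 px):
    . . . . . . .
    . . . . . . .
    . . . . . . .
    . . . . X . .
    . . . . X . .
    . . . . . . .
    . . . . . . .
T1:
  2·area = 24
  edge (0, 6)→(0, 2): d=(0,-4) top-left  bias=+0
  edge (0, 2)→(6, 2): d=(6,0) top-left  bias=+0
  edge (6, 2)→(0, 6): d=(-6,4) right/bottom  bias=-1
    (0,1)@(1, 3): e=[4,6,14] → X
    (1,1)@(3, 3): e=[12,6,6] → X
    (2,1)@(5, 3): e=[20,6,-2] → .
    (0,2)@(1, 5): e=[4,18,2] → X
    (1,2)@(3, 5): e=[12,18,-6] → .
    (0,3)@(1, 7): e=[4,30,-10] → .
  covered (3 px):
    . . . . . . .
    X X . . . . .
    X . . . . . .
    . . . . . . .
    . . . . . . .
    . . . . . . .
    . . . . . . .

Final: 5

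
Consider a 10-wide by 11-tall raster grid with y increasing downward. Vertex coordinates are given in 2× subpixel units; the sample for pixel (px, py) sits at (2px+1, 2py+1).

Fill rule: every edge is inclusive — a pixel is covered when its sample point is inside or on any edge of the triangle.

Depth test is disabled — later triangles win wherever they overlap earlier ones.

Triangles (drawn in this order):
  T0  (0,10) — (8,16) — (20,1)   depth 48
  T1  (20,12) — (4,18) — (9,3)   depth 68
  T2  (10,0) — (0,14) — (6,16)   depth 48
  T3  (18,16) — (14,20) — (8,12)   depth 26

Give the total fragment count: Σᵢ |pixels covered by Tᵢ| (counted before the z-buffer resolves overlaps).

T0:
  2·area = 192  (B↔C swapped to make it positive)
  edge (0, 10)→(20, 1): d=(20,-9) inclusive
  edge (20, 1)→(8, 16): d=(-12,15) inclusive
  edge (8, 16)→(0, 10): d=(-8,-6) inclusive
    (8,1)@(17, 3): e=[13,21,158] → #
    (9,1)@(19, 3): e=[31,-9,170] → ·
    (6,2)@(13, 5): e=[17,57,118] → #
    (7,2)@(15, 5): e=[35,27,130] → #
    (8,2)@(17, 5): e=[53,-3,142] → ·
    (3,3)@(7, 7): e=[3,123,66] → #
    (4,3)@(9, 7): e=[21,93,78] → #
    (5,3)@(11, 7): e=[39,63,90] → #
    (8,3)@(17, 7): e=[93,-27,126] → ·
    (1,4)@(3, 9): e=[7,159,26] → #
    (2,4)@(5, 9): e=[25,129,38] → #
    (7,4)@(15, 9): e=[115,-21,98] → ·
  covered (23 px):
    · · · · · · · · · ·
    · · · · · · · · # ·
    · · · · · · # # · ·
    · · · # # # # # · ·
    · # # # # # # · · ·
    · # # # # # · · · ·
    · · # # # · · · · ·
    · · · # · · · · · ·
    · · · · · · · · · ·
    · · · · · · · · · ·
    · · · · · · · · · ·
T1:
  2·area = 210
  edge (20, 12)→(4, 18): d=(-16,6) inclusive
  edge (4, 18)→(9, 3): d=(5,-15) inclusive
  edge (9, 3)→(20, 12): d=(11,9) inclusive
    (4,1)@(9, 3): e=[210,0,0] → #  [on edge]
    (5,1)@(11, 3): e=[198,30,-18] → ·
    (4,2)@(9, 5): e=[178,10,22] → #
    (5,2)@(11, 5): e=[166,40,4] → #
    (6,2)@(13, 5): e=[154,70,-14] → ·
    (4,3)@(9, 7): e=[146,20,44] → #
    (6,3)@(13, 7): e=[122,80,8] → #
    (7,3)@(15, 7): e=[110,110,-10] → ·
    (3,4)@(7, 9): e=[126,0,84] → #  [on edge]
    (7,4)@(15, 9): e=[78,120,12] → #
    (8,4)@(17, 9): e=[66,150,-6] → ·
    (3,5)@(7, 11): e=[94,10,106] → #
    (2,7)@(5, 15): e=[42,0,168] → #  [on edge]
    (1,10)@(3, 21): e=[-42,0,252] → ·  [on edge]
  covered (28 px):
    · · · · · · · · · ·
    · · · · # · · · · ·
    · · · · # # · · · ·
    · · · · # # # · · ·
    · · · # # # # # · ·
    · · · # # # # # # ·
    · · · # # # # # # ·
    · · # # # # · · · ·
    · · # · · · · · · ·
    · · · · · · · · · ·
    · · · · · · · · · ·
T2:
  2·area = 104  (B↔C swapped to make it positive)
  edge (10, 0)→(6, 16): d=(-4,16) inclusive
  edge (6, 16)→(0, 14): d=(-6,-2) inclusive
  edge (0, 14)→(10, 0): d=(10,-14) inclusive
    (4,1)@(9, 3): e=[4,84,16] → #
    (5,1)@(11, 3): e=[-28,88,44] → ·
    (3,2)@(7, 5): e=[28,68,8] → #
    (4,2)@(9, 5): e=[-4,72,36] → ·
    (2,3)@(5, 7): e=[52,52,0] → #  [on edge]
    (4,3)@(9, 7): e=[-12,60,56] → ·
    (2,4)@(5, 9): e=[44,40,20] → #
    (4,4)@(9, 9): e=[-20,48,76] → ·
    (1,5)@(3, 11): e=[68,24,12] → #
    (4,5)@(9, 11): e=[-28,36,96] → ·
    (0,6)@(1, 13): e=[92,8,4] → #
    (3,6)@(7, 13): e=[-4,20,88] → ·
    (1,7)@(3, 15): e=[52,0,52] → #  [on edge]
    (4,8)@(9, 17): e=[-52,0,156] → ·  [on edge]
    (7,9)@(15, 19): e=[-156,0,260] → ·  [on edge]
  covered (14 px):
    · · · · · · · · · ·
    · · · · # · · · · ·
    · · · # · · · · · ·
    · · # # · · · · · ·
    · · # # · · · · · ·
    · # # # · · · · · ·
    # # # · · · · · · ·
    · # # · · · · · · ·
    · · · · · · · · · ·
    · · · · · · · · · ·
    · · · · · · · · · ·
T3:
  2·area = 56
  edge (18, 16)→(14, 20): d=(-4,4) inclusive
  edge (14, 20)→(8, 12): d=(-6,-8) inclusive
  edge (8, 12)→(18, 16): d=(10,4) inclusive
    (4,6)@(9, 13): e=[48,2,6] → #
    (5,6)@(11, 13): e=[40,18,-2] → ·
    (4,7)@(9, 15): e=[40,-10,26] → ·
    (5,7)@(11, 15): e=[32,6,18] → #
    (6,7)@(13, 15): e=[24,22,10] → #
    (7,7)@(15, 15): e=[16,38,2] → #
    (8,7)@(17, 15): e=[8,54,-6] → ·
    (9,7)@(19, 15): e=[0,70,-14] → ·  [on edge]
    (5,8)@(11, 17): e=[24,-6,38] → ·
    (6,8)@(13, 17): e=[16,10,30] → #
    (8,8)@(17, 17): e=[0,42,14] → #  [on edge]
    (9,8)@(19, 17): e=[-8,58,6] → ·
    (7,9)@(15, 19): e=[0,14,42] → #  [on edge]
    (6,10)@(13, 21): e=[0,-14,70] → ·  [on edge]
  covered (8 px):
    · · · · · · · · · ·
    · · · · · · · · · ·
    · · · · · · · · · ·
    · · · · · · · · · ·
    · · · · · · · · · ·
    · · · · · · · · · ·
    · · · · # · · · · ·
    · · · · · # # # · ·
    · · · · · · # # # ·
    · · · · · · · # · ·
    · · · · · · · · · ·

Result: 73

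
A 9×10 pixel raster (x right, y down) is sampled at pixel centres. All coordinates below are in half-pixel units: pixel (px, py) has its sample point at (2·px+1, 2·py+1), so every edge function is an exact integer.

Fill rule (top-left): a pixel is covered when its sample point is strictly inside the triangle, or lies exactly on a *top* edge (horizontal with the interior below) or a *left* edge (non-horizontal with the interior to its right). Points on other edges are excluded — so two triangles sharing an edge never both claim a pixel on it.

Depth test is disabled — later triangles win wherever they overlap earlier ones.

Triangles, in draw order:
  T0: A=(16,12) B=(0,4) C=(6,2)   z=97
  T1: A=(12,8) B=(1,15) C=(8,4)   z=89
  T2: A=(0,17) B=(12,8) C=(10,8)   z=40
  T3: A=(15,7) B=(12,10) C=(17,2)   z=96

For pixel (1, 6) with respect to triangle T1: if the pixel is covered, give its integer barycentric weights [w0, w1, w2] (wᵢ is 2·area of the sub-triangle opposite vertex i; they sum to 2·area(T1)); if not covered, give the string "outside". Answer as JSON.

T0:
  2·area = 80
  edge (16, 12)→(0, 4): d=(-16,-8) top-left  bias=+0
  edge (0, 4)→(6, 2): d=(6,-2) top-left  bias=+0
  edge (6, 2)→(16, 12): d=(10,10) right/bottom  bias=-1
    (2,0)@(5, 1): e=[88,-8,0] → ·  [on edge]
    (4,0)@(9, 1): e=[120,0,-40] → ·  [on edge]
    (1,1)@(3, 3): e=[40,0,40] → #  [on edge]
    (2,1)@(5, 3): e=[56,4,20] → #
    (3,1)@(7, 3): e=[72,8,0] → ·  [on edge]
    (1,2)@(3, 5): e=[8,12,60] → #
    (3,2)@(7, 5): e=[40,20,20] → #
    (4,2)@(9, 5): e=[56,24,0] → ·  [on edge]
    (1,3)@(3, 7): e=[-24,24,80] → ·
    (2,3)@(5, 7): e=[-8,28,60] → ·
    (3,3)@(7, 7): e=[8,32,40] → #
    (4,3)@(9, 7): e=[24,36,20] → #
    (5,3)@(11, 7): e=[40,40,0] → ·  [on edge]
    (6,4)@(13, 9): e=[24,56,0] → ·  [on edge]
    (7,5)@(15, 11): e=[8,72,0] → ·  [on edge]
    (8,6)@(17, 13): e=[-8,88,0] → ·  [on edge]
  covered (8 px):
    · · · · · · · · ·
    · # # · · · · · ·
    · # # # · · · · ·
    · · · # # · · · ·
    · · · · · # · · ·
    · · · · · · · · ·
    · · · · · · · · ·
    · · · · · · · · ·
    · · · · · · · · ·
    · · · · · · · · ·
T1:
  2·area = 72
  edge (12, 8)→(1, 15): d=(-11,7) right/bottom  bias=-1
  edge (1, 15)→(8, 4): d=(7,-11) top-left  bias=+0
  edge (8, 4)→(12, 8): d=(4,4) right/bottom  bias=-1
    (2,0)@(5, 1): e=[126,-54,0] → ·  [on edge]
    (3,1)@(7, 3): e=[90,-18,0] → ·  [on edge]
    (4,2)@(9, 5): e=[54,18,0] → ·  [on edge]
    (3,3)@(7, 7): e=[46,10,16] → #
    (4,3)@(9, 7): e=[32,32,8] → #
    (5,3)@(11, 7): e=[18,54,0] → ·  [on edge]
    (2,4)@(5, 9): e=[38,2,32] → #
    (5,4)@(11, 9): e=[-4,68,8] → ·
    (6,4)@(13, 9): e=[-18,90,0] → ·  [on edge]
    (2,5)@(5, 11): e=[16,16,40] → #
    (4,5)@(9, 11): e=[-12,60,24] → ·
    (7,5)@(15, 11): e=[-54,126,0] → ·  [on edge]
    (8,6)@(17, 13): e=[-90,162,0] → ·  [on edge]
    (0,7)@(1, 15): e=[0,0,72] → ·  [on edge]
  covered (8 px):
    · · · · · · · · ·
    · · · · · · · · ·
    · · · · · · · · ·
    · · · # # · · · ·
    · · # # # · · · ·
    · · # # · · · · ·
    · # · · · · · · ·
    · · · · · · · · ·
    · · · · · · · · ·
    · · · · · · · · ·
T2:
  2·area = 18  (B↔C swapped to make it positive)
  edge (0, 17)→(10, 8): d=(10,-9) top-left  bias=+0
  edge (10, 8)→(12, 8): d=(2,0) top-left  bias=+0
  edge (12, 8)→(0, 17): d=(-12,9) right/bottom  bias=-1
    (4,4)@(9, 9): e=[1,2,15] → #
    (5,4)@(11, 9): e=[19,2,-3] → ·
    (3,5)@(7, 11): e=[3,6,9] → #
    (4,5)@(9, 11): e=[21,6,-9] → ·
    (2,6)@(5, 13): e=[5,10,3] → #
    (3,6)@(7, 13): e=[23,10,-15] → ·
    (2,7)@(5, 15): e=[25,14,-21] → ·
  covered (3 px):
    · · · · · · · · ·
    · · · · · · · · ·
    · · · · · · · · ·
    · · · · · · · · ·
    · · · · # · · · ·
    · · · # · · · · ·
    · · # · · · · · ·
    · · · · · · · · ·
    · · · · · · · · ·
    · · · · · · · · ·
T3:
  2·area = 9
  edge (15, 7)→(12, 10): d=(-3,3) right/bottom  bias=-1
  edge (12, 10)→(17, 2): d=(5,-8) top-left  bias=+0
  edge (17, 2)→(15, 7): d=(-2,5) right/bottom  bias=-1
    (8,2)@(17, 5): e=[0,15,-6] → ·  [on edge]
    (7,3)@(15, 7): e=[0,9,0] → ·  [on edge]
    (6,4)@(13, 9): e=[0,3,6] → ·  [on edge]
    (5,5)@(11, 11): e=[0,-3,12] → ·  [on edge]
    (4,6)@(9, 13): e=[0,-9,18] → ·  [on edge]
    (3,7)@(7, 15): e=[0,-15,24] → ·  [on edge]
    (2,8)@(5, 17): e=[0,-21,30] → ·  [on edge]
    (5,8)@(11, 17): e=[-18,27,0] → ·  [on edge]
    (1,9)@(3, 19): e=[0,-27,36] → ·  [on edge]
  covered (0 px):
    · · · · · · · · ·
    · · · · · · · · ·
    · · · · · · · · ·
    · · · · · · · · ·
    · · · · · · · · ·
    · · · · · · · · ·
    · · · · · · · · ·
    · · · · · · · · ·
    · · · · · · · · ·
    · · · · · · · · ·

Answer: [8,56,8]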